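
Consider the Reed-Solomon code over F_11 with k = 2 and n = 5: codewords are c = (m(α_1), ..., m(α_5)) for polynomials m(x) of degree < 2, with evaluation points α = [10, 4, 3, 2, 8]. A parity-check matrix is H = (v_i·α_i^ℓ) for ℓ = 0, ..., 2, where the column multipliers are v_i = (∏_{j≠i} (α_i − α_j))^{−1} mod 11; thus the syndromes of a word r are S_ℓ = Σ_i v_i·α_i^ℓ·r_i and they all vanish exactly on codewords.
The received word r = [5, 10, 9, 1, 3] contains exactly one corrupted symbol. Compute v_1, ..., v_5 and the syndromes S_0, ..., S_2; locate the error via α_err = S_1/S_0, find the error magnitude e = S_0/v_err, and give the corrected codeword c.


S = (6, 1, 2), error at position 4, error magnitude e = 4, c = [5, 10, 9, 8, 3].

Step 1: column multipliers v_i = (∏_{j≠i}(α_i − α_j))^{−1} mod 11.
  i = 1 (α = 10): (10−4)(10−3)(10−2)(10−8) = 6·7·8·2 = 672 ≡ 1, so v_1 = 1^{−1} = 1 (mod 11).
  i = 2 (α = 4): (4−10)(4−3)(4−2)(4−8) = (−6)·1·2·(−4) = 48 ≡ 4, so v_2 = 4^{−1} = 3 (mod 11).
  i = 3 (α = 3): (3−10)(3−4)(3−2)(3−8) = (−7)·(−1)·1·(−5) = −35 ≡ 9, so v_3 = 9^{−1} = 5 (mod 11).
  i = 4 (α = 2): (2−10)(2−4)(2−3)(2−8) = (−8)·(−2)·(−1)·(−6) = 96 ≡ 8, so v_4 = 8^{−1} = 7 (mod 11).
  i = 5 (α = 8): (8−10)(8−4)(8−3)(8−2) = (−2)·4·5·6 = −240 ≡ 2, so v_5 = 2^{−1} = 6 (mod 11).
  v = [1, 3, 5, 7, 6].
Step 2: syndromes of r = [5, 10, 9, 1, 3] (all sums mod 11).
  S_0 = Σ v_i r_i = 1·5 + 3·10 + 5·9 + 7·1 + 6·3 = 105 ≡ 6.
  S_1 = Σ v_i α_i r_i = 1·10·5 + 3·4·10 + 5·3·9 + 7·2·1 + 6·8·3 = 463 ≡ 1.
  α_i^2 mod 11 = [1, 5, 9, 4, 9].
  S_2 = Σ v_i α_i^2 r_i = 1·1·5 + 3·5·10 + 5·9·9 + 7·4·1 + 6·9·3 = 750 ≡ 2.
  S = (6, 1, 2) ≠ 0, so r is not a codeword (an error is present).
Step 3: locate the error. For a single error e at position i, S_ℓ = v_i·e·α_i^ℓ, so α_err = S_1/S_0.
  S_0^{−1} = 6^{−1} = 2 (mod 11), so α_err = 1·2 = 2 ≡ 2 = α_4. Error position i = 4.
  Consistency check: S_2/S_1 = 2·1 = 2 ≡ 2 = α_err ✓ (single-error assumption holds).
Step 4: error magnitude e = S_0/v_4 = S_0·∏_{j≠4}(α_4 − α_j) = 6·8 = 48 ≡ 4 (mod 11).
Step 5: correct position 4: c_4 = r_4 − e = 1 − 4 ≡ 8 (mod 11). Hence c = [5, 10, 9, 8, 3].
  Check: interpolating c through the α_i gives m(x) = 6 + 1·x (degree < 2) with m(α_i) = c_i for every i, so c is indeed a codeword.


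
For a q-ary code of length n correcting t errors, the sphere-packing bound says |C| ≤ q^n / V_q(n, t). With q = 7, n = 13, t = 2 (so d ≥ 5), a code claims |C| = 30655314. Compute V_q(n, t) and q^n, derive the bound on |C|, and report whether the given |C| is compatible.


V_q(n, t) = 2887, q^n = 96889010407, Hamming bound = 33560446, |C| = 30655314 ≤ bound (satisfied).

Step 1: Compute V_q(n, t) = Σ_{j=0}^2 C(n, j) (q−1)^j.
  j = 0: C(13,0)·(6)^0 = 1·1 = 1.
  j = 1: C(13,1)·(6)^1 = 13·6 = 78.
  j = 2: C(13,2)·(6)^2 = 78·36 = 2808.
  V_q(n, t) = 1 + 78 + 2808 = 2887.
Step 2: q^n = 7^13 = 96889010407.
Step 3: Hamming bound ⌊q^n / V_q(n,t)⌋ = ⌊96889010407/2887⌋ = 33560446.
Step 4: Compare |C| = 30655314 to 33560446: satisfied.
The claimed |C| lies below the Hamming bound.


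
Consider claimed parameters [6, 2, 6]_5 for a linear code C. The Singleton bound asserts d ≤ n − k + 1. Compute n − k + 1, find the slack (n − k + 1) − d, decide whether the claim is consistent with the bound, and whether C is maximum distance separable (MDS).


Singleton RHS = n − k + 1 = 5, slack = -1, bound violated (no such code; not MDS).

Singleton bound: d ≤ n − k + 1.
Here n = 6, k = 2, so n − k + 1 = 5.
Given d = 6, check d ≤ 5: NO.
Slack = (n − k + 1) − d = -1.
The slack is negative: d = 6 exceeds n − k + 1 = 5 by 1, so the Singleton bound is violated and no linear [6, 2, 6]_5 code can exist. In particular it is not MDS (MDS requires d = n − k + 1 exactly).
Description: the claimed parameters are [6, 2, 6]_5; such a code would be impossible (violates the Singleton bound).


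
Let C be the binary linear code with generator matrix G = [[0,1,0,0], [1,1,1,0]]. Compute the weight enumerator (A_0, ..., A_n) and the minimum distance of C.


Weight distribution: A_0 = 1, A_1 = 1, A_2 = 1, A_3 = 1. Minimum distance d = 1.

Enumerate all 2^2 = 4 messages m ∈ F_2^2.
For each, compute codeword c = mG in F_2^4, then tally its weight.
  m = 00 → c = 0000, weight = 0.
  m = 10 → c = 0100, weight = 1.
  m = 01 → c = 1110, weight = 3.
  m = 11 → c = 1010, weight = 2.
Tally weights:
  weight 0: 1 codewords.
  weight 1: 1 codewords.
  weight 2: 1 codewords.
  weight 3: 1 codewords.
Minimum distance d = smallest w > 0 with A_w > 0 = 1.
Sanity: Σ A_w = 4 = 2^2 = 4 ✓.


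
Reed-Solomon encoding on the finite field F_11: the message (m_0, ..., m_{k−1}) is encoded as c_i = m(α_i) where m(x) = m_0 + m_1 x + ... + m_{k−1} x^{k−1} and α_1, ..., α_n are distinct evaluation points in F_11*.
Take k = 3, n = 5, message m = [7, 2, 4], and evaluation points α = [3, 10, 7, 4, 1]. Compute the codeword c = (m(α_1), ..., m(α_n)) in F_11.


c = [5, 9, 8, 2, 2]

Message polynomial: m(x) = 7 + 2·x + 4·x^2 (mod 11).
For each evaluation point α_i, compute m(α_i) mod 11:
  α_1 = 3: Horner steps 4 → 3 → 5, so m(3) = 5.
  α_2 = 10: Horner steps 4 → 9 → 9, so m(10) = 9.
  α_3 = 7: Horner steps 4 → 8 → 8, so m(7) = 8.
  α_4 = 4: Horner steps 4 → 7 → 2, so m(4) = 2.
  α_5 = 1: Horner steps 4 → 6 → 2, so m(1) = 2.
Codeword c = [5, 9, 8, 2, 2] ∈ F_11^5.


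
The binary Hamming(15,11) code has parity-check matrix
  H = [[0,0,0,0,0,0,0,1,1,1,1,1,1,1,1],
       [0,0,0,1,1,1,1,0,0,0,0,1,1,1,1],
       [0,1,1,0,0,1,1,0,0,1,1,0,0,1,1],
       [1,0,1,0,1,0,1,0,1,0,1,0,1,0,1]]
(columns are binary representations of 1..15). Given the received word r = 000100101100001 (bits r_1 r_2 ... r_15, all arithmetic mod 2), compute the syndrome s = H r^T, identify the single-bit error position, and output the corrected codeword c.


s = (1, 1, 1, 1)^T, error position = 15, corrected codeword c = 000100101100000

Compute s = H r^T mod 2 one row at a time:
  s_1 = 0 + 1 + 1 + 0 + 0 + 0 + 0 + 1 = 3 ≡ 1 (mod 2).
  s_2 = 1 + 0 + 0 + 1 + 0 + 0 + 0 + 1 = 3 ≡ 1 (mod 2).
  s_3 = 0 + 0 + 0 + 1 + 1 + 0 + 0 + 1 = 3 ≡ 1 (mod 2).
  s_4 = 0 + 0 + 0 + 1 + 1 + 0 + 0 + 1 = 3 ≡ 1 (mod 2).
s = (1, 1, 1, 1)^T — this equals column 15 of H (binary 1111), so error is at position 15.
Correct: flip bit 15 of r = 000100101100001 to get c = 000100101100000.


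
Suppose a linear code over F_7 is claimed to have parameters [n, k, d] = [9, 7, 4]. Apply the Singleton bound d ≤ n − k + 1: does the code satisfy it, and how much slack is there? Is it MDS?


Singleton RHS = n − k + 1 = 3, slack = -1, bound violated (no such code; not MDS).

Singleton bound: d ≤ n − k + 1.
Here n = 9, k = 7, so n − k + 1 = 3.
Given d = 4, check d ≤ 3: NO.
Slack = (n − k + 1) − d = -1.
The slack is negative: d = 4 exceeds n − k + 1 = 3 by 1, so the Singleton bound is violated and no linear [9, 7, 4]_7 code can exist. In particular it is not MDS (MDS requires d = n − k + 1 exactly).
Description: the claimed parameters are [9, 7, 4]_7; such a code would be impossible (violates the Singleton bound).


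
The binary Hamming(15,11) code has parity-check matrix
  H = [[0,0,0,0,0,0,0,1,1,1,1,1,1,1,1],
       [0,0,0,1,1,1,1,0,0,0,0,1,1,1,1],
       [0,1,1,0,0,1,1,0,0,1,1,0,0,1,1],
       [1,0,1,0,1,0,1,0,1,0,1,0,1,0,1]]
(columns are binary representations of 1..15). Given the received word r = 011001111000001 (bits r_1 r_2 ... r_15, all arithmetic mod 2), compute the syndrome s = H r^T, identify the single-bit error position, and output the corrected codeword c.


s = (1, 1, 1, 0)^T, error position = 14, corrected codeword c = 011001111000011

Compute s = H r^T mod 2 one row at a time:
  s_1 = 1 + 1 + 0 + 0 + 0 + 0 + 0 + 1 = 3 ≡ 1 (mod 2).
  s_2 = 0 + 0 + 1 + 1 + 0 + 0 + 0 + 1 = 3 ≡ 1 (mod 2).
  s_3 = 1 + 1 + 1 + 1 + 0 + 0 + 0 + 1 = 5 ≡ 1 (mod 2).
  s_4 = 0 + 1 + 0 + 1 + 1 + 0 + 0 + 1 = 4 ≡ 0 (mod 2).
s = (1, 1, 1, 0)^T — this equals column 14 of H (binary 1110), so error is at position 14.
Correct: flip bit 14 of r = 011001111000001 to get c = 011001111000011.


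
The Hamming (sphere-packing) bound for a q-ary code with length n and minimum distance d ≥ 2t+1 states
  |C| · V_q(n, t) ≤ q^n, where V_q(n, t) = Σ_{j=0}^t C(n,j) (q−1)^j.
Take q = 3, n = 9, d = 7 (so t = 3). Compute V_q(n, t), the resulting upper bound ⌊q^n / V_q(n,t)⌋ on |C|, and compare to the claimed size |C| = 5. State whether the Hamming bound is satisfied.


V_q(n, t) = 835, q^n = 19683, Hamming bound = 23, |C| = 5 ≤ bound (satisfied).

Step 1: Compute V_q(n, t) = Σ_{j=0}^3 C(n, j) (q−1)^j.
  j = 0: C(9,0)·(2)^0 = 1·1 = 1.
  j = 1: C(9,1)·(2)^1 = 9·2 = 18.
  j = 2: C(9,2)·(2)^2 = 36·4 = 144.
  j = 3: C(9,3)·(2)^3 = 84·8 = 672.
  V_q(n, t) = 1 + 18 + 144 + 672 = 835.
Step 2: q^n = 3^9 = 19683.
Step 3: Hamming bound ⌊q^n / V_q(n,t)⌋ = ⌊19683/835⌋ = 23.
Step 4: Compare |C| = 5 to 23: satisfied.
The claimed |C| lies below the Hamming bound.


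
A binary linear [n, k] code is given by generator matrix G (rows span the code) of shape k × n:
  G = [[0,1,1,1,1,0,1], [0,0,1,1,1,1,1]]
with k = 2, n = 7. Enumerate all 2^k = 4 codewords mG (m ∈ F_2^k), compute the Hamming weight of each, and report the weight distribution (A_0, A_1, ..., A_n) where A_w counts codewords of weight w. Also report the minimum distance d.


Weight distribution: A_0 = 1, A_2 = 1, A_5 = 2. Minimum distance d = 2.

Enumerate all 2^2 = 4 messages m ∈ F_2^2.
For each, compute codeword c = mG in F_2^7, then tally its weight.
  m = 00 → c = 0000000, weight = 0.
  m = 10 → c = 0111101, weight = 5.
  m = 01 → c = 0011111, weight = 5.
  m = 11 → c = 0100010, weight = 2.
Tally weights:
  weight 0: 1 codewords.
  weight 2: 1 codewords.
  weight 5: 2 codewords.
Minimum distance d = smallest w > 0 with A_w > 0 = 2.
Sanity: Σ A_w = 4 = 2^2 = 4 ✓.


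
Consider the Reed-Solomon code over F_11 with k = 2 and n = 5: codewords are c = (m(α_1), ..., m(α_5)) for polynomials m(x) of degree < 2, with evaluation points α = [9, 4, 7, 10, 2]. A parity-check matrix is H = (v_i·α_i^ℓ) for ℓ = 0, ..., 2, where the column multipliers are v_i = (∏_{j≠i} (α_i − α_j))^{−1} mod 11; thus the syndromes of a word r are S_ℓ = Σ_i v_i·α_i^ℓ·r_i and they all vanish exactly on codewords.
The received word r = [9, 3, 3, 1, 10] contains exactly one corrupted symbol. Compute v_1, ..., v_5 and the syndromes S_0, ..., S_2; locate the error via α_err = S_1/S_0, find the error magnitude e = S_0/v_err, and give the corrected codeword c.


S = (6, 2, 8), error at position 2, error magnitude e = 9, c = [9, 5, 3, 1, 10].

Step 1: column multipliers v_i = (∏_{j≠i}(α_i − α_j))^{−1} mod 11.
  i = 1 (α = 9): (9−4)(9−7)(9−10)(9−2) = 5·2·(−1)·7 = −70 ≡ 7, so v_1 = 7^{−1} = 8 (mod 11).
  i = 2 (α = 4): (4−9)(4−7)(4−10)(4−2) = (−5)·(−3)·(−6)·2 = −180 ≡ 7, so v_2 = 7^{−1} = 8 (mod 11).
  i = 3 (α = 7): (7−9)(7−4)(7−10)(7−2) = (−2)·3·(−3)·5 = 90 ≡ 2, so v_3 = 2^{−1} = 6 (mod 11).
  i = 4 (α = 10): (10−9)(10−4)(10−7)(10−2) = 1·6·3·8 = 144 ≡ 1, so v_4 = 1^{−1} = 1 (mod 11).
  i = 5 (α = 2): (2−9)(2−4)(2−7)(2−10) = (−7)·(−2)·(−5)·(−8) = 560 ≡ 10, so v_5 = 10^{−1} = 10 (mod 11).
  v = [8, 8, 6, 1, 10].
Step 2: syndromes of r = [9, 3, 3, 1, 10] (all sums mod 11).
  S_0 = Σ v_i r_i = 8·9 + 8·3 + 6·3 + 1·1 + 10·10 = 215 ≡ 6.
  S_1 = Σ v_i α_i r_i = 8·9·9 + 8·4·3 + 6·7·3 + 1·10·1 + 10·2·10 = 1080 ≡ 2.
  α_i^2 mod 11 = [4, 5, 5, 1, 4].
  S_2 = Σ v_i α_i^2 r_i = 8·4·9 + 8·5·3 + 6·5·3 + 1·1·1 + 10·4·10 = 899 ≡ 8.
  S = (6, 2, 8) ≠ 0, so r is not a codeword (an error is present).
Step 3: locate the error. For a single error e at position i, S_ℓ = v_i·e·α_i^ℓ, so α_err = S_1/S_0.
  S_0^{−1} = 6^{−1} = 2 (mod 11), so α_err = 2·2 = 4 ≡ 4 = α_2. Error position i = 2.
  Consistency check: S_2/S_1 = 8·6 = 48 ≡ 4 = α_err ✓ (single-error assumption holds).
Step 4: error magnitude e = S_0/v_2 = S_0·∏_{j≠2}(α_2 − α_j) = 6·7 = 42 ≡ 9 (mod 11).
Step 5: correct position 2: c_2 = r_2 − e = 3 − 9 ≡ 5 (mod 11). Hence c = [9, 5, 3, 1, 10].
  Check: interpolating c through the α_i gives m(x) = 4 + 3·x (degree < 2) with m(α_i) = c_i for every i, so c is indeed a codeword.


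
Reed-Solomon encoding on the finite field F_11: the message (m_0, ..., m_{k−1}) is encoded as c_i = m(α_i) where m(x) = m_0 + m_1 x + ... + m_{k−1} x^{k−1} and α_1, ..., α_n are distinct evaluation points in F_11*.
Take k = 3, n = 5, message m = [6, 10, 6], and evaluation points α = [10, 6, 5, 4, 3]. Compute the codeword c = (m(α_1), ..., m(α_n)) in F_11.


c = [2, 7, 8, 10, 2]

Message polynomial: m(x) = 6 + 10·x + 6·x^2 (mod 11).
For each evaluation point α_i, compute m(α_i) mod 11:
  α_1 = 10: Horner steps 6 → 4 → 2, so m(10) = 2.
  α_2 = 6: Horner steps 6 → 2 → 7, so m(6) = 7.
  α_3 = 5: Horner steps 6 → 7 → 8, so m(5) = 8.
  α_4 = 4: Horner steps 6 → 1 → 10, so m(4) = 10.
  α_5 = 3: Horner steps 6 → 6 → 2, so m(3) = 2.
Codeword c = [2, 7, 8, 10, 2] ∈ F_11^5.


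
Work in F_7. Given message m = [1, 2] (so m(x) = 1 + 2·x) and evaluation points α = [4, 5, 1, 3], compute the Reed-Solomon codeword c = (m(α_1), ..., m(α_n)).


c = [2, 4, 3, 0]

Message polynomial: m(x) = 1 + 2·x (mod 7).
For each evaluation point α_i, compute m(α_i) mod 7:
  α_1 = 4: Horner steps 2 → 2, so m(4) = 2.
  α_2 = 5: Horner steps 2 → 4, so m(5) = 4.
  α_3 = 1: Horner steps 2 → 3, so m(1) = 3.
  α_4 = 3: Horner steps 2 → 0, so m(3) = 0.
Codeword c = [2, 4, 3, 0] ∈ F_7^4.


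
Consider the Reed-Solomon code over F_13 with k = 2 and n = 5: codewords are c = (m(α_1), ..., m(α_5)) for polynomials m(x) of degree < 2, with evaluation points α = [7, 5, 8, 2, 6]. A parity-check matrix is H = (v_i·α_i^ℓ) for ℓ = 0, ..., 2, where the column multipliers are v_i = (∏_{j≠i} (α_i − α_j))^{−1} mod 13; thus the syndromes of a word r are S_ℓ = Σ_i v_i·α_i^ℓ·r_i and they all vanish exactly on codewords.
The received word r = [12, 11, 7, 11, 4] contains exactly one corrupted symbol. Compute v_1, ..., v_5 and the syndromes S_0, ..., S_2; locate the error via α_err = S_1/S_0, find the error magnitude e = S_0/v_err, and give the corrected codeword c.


S = (10, 11, 3), error at position 2, error magnitude e = 2, c = [12, 9, 7, 11, 4].

Step 1: column multipliers v_i = (∏_{j≠i}(α_i − α_j))^{−1} mod 13.
  i = 1 (α = 7): (7−5)(7−8)(7−2)(7−6) = 2·(−1)·5·1 = −10 ≡ 3, so v_1 = 3^{−1} = 9 (mod 13).
  i = 2 (α = 5): (5−7)(5−8)(5−2)(5−6) = (−2)·(−3)·3·(−1) = −18 ≡ 8, so v_2 = 8^{−1} = 5 (mod 13).
  i = 3 (α = 8): (8−7)(8−5)(8−2)(8−6) = 1·3·6·2 = 36 ≡ 10, so v_3 = 10^{−1} = 4 (mod 13).
  i = 4 (α = 2): (2−7)(2−5)(2−8)(2−6) = (−5)·(−3)·(−6)·(−4) = 360 ≡ 9, so v_4 = 9^{−1} = 3 (mod 13).
  i = 5 (α = 6): (6−7)(6−5)(6−8)(6−2) = (−1)·1·(−2)·4 = 8 ≡ 8, so v_5 = 8^{−1} = 5 (mod 13).
  v = [9, 5, 4, 3, 5].
Step 2: syndromes of r = [12, 11, 7, 11, 4] (all sums mod 13).
  S_0 = Σ v_i r_i = 9·12 + 5·11 + 4·7 + 3·11 + 5·4 = 244 ≡ 10.
  S_1 = Σ v_i α_i r_i = 9·7·12 + 5·5·11 + 4·8·7 + 3·2·11 + 5·6·4 = 1441 ≡ 11.
  α_i^2 mod 13 = [10, 12, 12, 4, 10].
  S_2 = Σ v_i α_i^2 r_i = 9·10·12 + 5·12·11 + 4·12·7 + 3·4·11 + 5·10·4 = 2408 ≡ 3.
  S = (10, 11, 3) ≠ 0, so r is not a codeword (an error is present).
Step 3: locate the error. For a single error e at position i, S_ℓ = v_i·e·α_i^ℓ, so α_err = S_1/S_0.
  S_0^{−1} = 10^{−1} = 4 (mod 13), so α_err = 11·4 = 44 ≡ 5 = α_2. Error position i = 2.
  Consistency check: S_2/S_1 = 3·6 = 18 ≡ 5 = α_err ✓ (single-error assumption holds).
Step 4: error magnitude e = S_0/v_2 = S_0·∏_{j≠2}(α_2 − α_j) = 10·8 = 80 ≡ 2 (mod 13).
Step 5: correct position 2: c_2 = r_2 − e = 11 − 2 ≡ 9 (mod 13). Hence c = [12, 9, 7, 11, 4].
  Check: interpolating c through the α_i gives m(x) = 8 + 8·x (degree < 2) with m(α_i) = c_i for every i, so c is indeed a codeword.


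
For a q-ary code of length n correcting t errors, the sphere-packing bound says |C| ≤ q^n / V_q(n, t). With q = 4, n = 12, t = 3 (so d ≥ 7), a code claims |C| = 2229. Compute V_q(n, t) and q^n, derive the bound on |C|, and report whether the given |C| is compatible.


V_q(n, t) = 6571, q^n = 16777216, Hamming bound = 2553, |C| = 2229 ≤ bound (satisfied).

Step 1: Compute V_q(n, t) = Σ_{j=0}^3 C(n, j) (q−1)^j.
  j = 0: C(12,0)·(3)^0 = 1·1 = 1.
  j = 1: C(12,1)·(3)^1 = 12·3 = 36.
  j = 2: C(12,2)·(3)^2 = 66·9 = 594.
  j = 3: C(12,3)·(3)^3 = 220·27 = 5940.
  V_q(n, t) = 1 + 36 + 594 + 5940 = 6571.
Step 2: q^n = 4^12 = 16777216.
Step 3: Hamming bound ⌊q^n / V_q(n,t)⌋ = ⌊16777216/6571⌋ = 2553.
Step 4: Compare |C| = 2229 to 2553: satisfied.
The claimed |C| lies below the Hamming bound.


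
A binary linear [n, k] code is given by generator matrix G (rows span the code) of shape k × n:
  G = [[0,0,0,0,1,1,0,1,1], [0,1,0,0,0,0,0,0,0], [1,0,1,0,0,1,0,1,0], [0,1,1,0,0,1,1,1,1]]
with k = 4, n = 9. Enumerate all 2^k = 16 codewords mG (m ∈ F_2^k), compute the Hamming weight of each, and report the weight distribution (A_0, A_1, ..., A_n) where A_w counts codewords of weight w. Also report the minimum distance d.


Weight distribution: A_0 = 1, A_1 = 1, A_3 = 2, A_4 = 5, A_5 = 5, A_6 = 2. Minimum distance d = 1.

Enumerate all 2^4 = 16 messages m ∈ F_2^4.
For each, compute codeword c = mG in F_2^9, then tally its weight.
  m = 0000 → c = 000000000, weight = 0.
  m = 1000 → c = 000011011, weight = 4.
  m = 0100 → c = 010000000, weight = 1.
  m = 1100 → c = 010011011, weight = 5.
  m = 0010 → c = 101001010, weight = 4.
  m = 1010 → c = 101010001, weight = 4.
  m = 0110 → c = 111001010, weight = 5.
  m = 1110 → c = 111010001, weight = 5.
  m = 0001 → c = 011001111, weight = 6.
  m = 1001 → c = 011010100, weight = 4.
  m = 0101 → c = 001001111, weight = 5.
  m = 1101 → c = 001010100, weight = 3.
  m = 0011 → c = 110000101, weight = 4.
  m = 1011 → c = 110011110, weight = 6.
  m = 0111 → c = 100000101, weight = 3.
  m = 1111 → c = 100011110, weight = 5.
Tally weights:
  weight 0: 1 codewords.
  weight 1: 1 codewords.
  weight 3: 2 codewords.
  weight 4: 5 codewords.
  weight 5: 5 codewords.
  weight 6: 2 codewords.
Minimum distance d = smallest w > 0 with A_w > 0 = 1.
Sanity: Σ A_w = 16 = 2^4 = 16 ✓.


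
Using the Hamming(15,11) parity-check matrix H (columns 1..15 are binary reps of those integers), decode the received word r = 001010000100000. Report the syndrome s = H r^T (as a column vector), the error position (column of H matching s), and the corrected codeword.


s = (1, 1, 0, 0)^T, error position = 12, corrected codeword c = 001010000101000

Compute s = H r^T mod 2 one row at a time:
  s_1 = 0 + 0 + 1 + 0 + 0 + 0 + 0 + 0 = 1 ≡ 1 (mod 2).
  s_2 = 0 + 1 + 0 + 0 + 0 + 0 + 0 + 0 = 1 ≡ 1 (mod 2).
  s_3 = 0 + 1 + 0 + 0 + 1 + 0 + 0 + 0 = 2 ≡ 0 (mod 2).
  s_4 = 0 + 1 + 1 + 0 + 0 + 0 + 0 + 0 = 2 ≡ 0 (mod 2).
s = (1, 1, 0, 0)^T — this equals column 12 of H (binary 1100), so error is at position 12.
Correct: flip bit 12 of r = 001010000100000 to get c = 001010000101000.


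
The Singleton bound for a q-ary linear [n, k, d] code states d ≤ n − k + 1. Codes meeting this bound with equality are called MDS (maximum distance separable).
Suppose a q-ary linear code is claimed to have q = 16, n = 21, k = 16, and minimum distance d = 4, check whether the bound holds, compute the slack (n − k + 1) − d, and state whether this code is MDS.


Singleton RHS = n − k + 1 = 6, slack = 2, bound satisfied, not MDS.

Singleton bound: d ≤ n − k + 1.
Here n = 21, k = 16, so n − k + 1 = 6.
Given d = 4, check d ≤ 6: YES.
Slack = (n − k + 1) − d = 2.
The code is NOT MDS (slack = 2 > 0).
Description: the claimed parameters are [21, 16, 4]_16; such a code would be non-MDS.


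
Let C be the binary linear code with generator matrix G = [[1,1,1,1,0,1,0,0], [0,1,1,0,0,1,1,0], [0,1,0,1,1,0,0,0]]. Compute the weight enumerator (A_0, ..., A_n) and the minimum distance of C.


Weight distribution: A_0 = 1, A_3 = 2, A_4 = 3, A_5 = 2. Minimum distance d = 3.

Enumerate all 2^3 = 8 messages m ∈ F_2^3.
For each, compute codeword c = mG in F_2^8, then tally its weight.
  m = 000 → c = 00000000, weight = 0.
  m = 100 → c = 11110100, weight = 5.
  m = 010 → c = 01100110, weight = 4.
  m = 110 → c = 10010010, weight = 3.
  m = 001 → c = 01011000, weight = 3.
  m = 101 → c = 10101100, weight = 4.
  m = 011 → c = 00111110, weight = 5.
  m = 111 → c = 11001010, weight = 4.
Tally weights:
  weight 0: 1 codewords.
  weight 3: 2 codewords.
  weight 4: 3 codewords.
  weight 5: 2 codewords.
Minimum distance d = smallest w > 0 with A_w > 0 = 3.
Sanity: Σ A_w = 8 = 2^3 = 8 ✓.


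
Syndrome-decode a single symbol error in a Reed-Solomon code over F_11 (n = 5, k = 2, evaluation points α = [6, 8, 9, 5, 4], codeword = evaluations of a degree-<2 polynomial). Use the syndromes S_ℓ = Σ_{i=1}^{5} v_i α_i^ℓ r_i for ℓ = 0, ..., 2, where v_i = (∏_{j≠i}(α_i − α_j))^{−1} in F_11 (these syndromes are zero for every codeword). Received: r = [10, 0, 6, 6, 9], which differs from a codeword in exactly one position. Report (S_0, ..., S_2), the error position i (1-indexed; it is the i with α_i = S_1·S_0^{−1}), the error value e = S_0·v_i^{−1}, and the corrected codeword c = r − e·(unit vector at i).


S = (9, 1, 5), error at position 4, error magnitude e = 2, c = [10, 0, 6, 4, 9].

Step 1: column multipliers v_i = (∏_{j≠i}(α_i − α_j))^{−1} mod 11.
  i = 1 (α = 6): (6−8)(6−9)(6−5)(6−4) = (−2)·(−3)·1·2 = 12 ≡ 1, so v_1 = 1^{−1} = 1 (mod 11).
  i = 2 (α = 8): (8−6)(8−9)(8−5)(8−4) = 2·(−1)·3·4 = −24 ≡ 9, so v_2 = 9^{−1} = 5 (mod 11).
  i = 3 (α = 9): (9−6)(9−8)(9−5)(9−4) = 3·1·4·5 = 60 ≡ 5, so v_3 = 5^{−1} = 9 (mod 11).
  i = 4 (α = 5): (5−6)(5−8)(5−9)(5−4) = (−1)·(−3)·(−4)·1 = −12 ≡ 10, so v_4 = 10^{−1} = 10 (mod 11).
  i = 5 (α = 4): (4−6)(4−8)(4−9)(4−5) = (−2)·(−4)·(−5)·(−1) = 40 ≡ 7, so v_5 = 7^{−1} = 8 (mod 11).
  v = [1, 5, 9, 10, 8].
Step 2: syndromes of r = [10, 0, 6, 6, 9] (all sums mod 11).
  S_0 = Σ v_i r_i = 1·10 + 5·0 + 9·6 + 10·6 + 8·9 = 196 ≡ 9.
  S_1 = Σ v_i α_i r_i = 1·6·10 + 5·8·0 + 9·9·6 + 10·5·6 + 8·4·9 = 1134 ≡ 1.
  α_i^2 mod 11 = [3, 9, 4, 3, 5].
  S_2 = Σ v_i α_i^2 r_i = 1·3·10 + 5·9·0 + 9·4·6 + 10·3·6 + 8·5·9 = 786 ≡ 5.
  S = (9, 1, 5) ≠ 0, so r is not a codeword (an error is present).
Step 3: locate the error. For a single error e at position i, S_ℓ = v_i·e·α_i^ℓ, so α_err = S_1/S_0.
  S_0^{−1} = 9^{−1} = 5 (mod 11), so α_err = 1·5 = 5 ≡ 5 = α_4. Error position i = 4.
  Consistency check: S_2/S_1 = 5·1 = 5 ≡ 5 = α_err ✓ (single-error assumption holds).
Step 4: error magnitude e = S_0/v_4 = S_0·∏_{j≠4}(α_4 − α_j) = 9·10 = 90 ≡ 2 (mod 11).
Step 5: correct position 4: c_4 = r_4 − e = 6 − 2 ≡ 4 (mod 11). Hence c = [10, 0, 6, 4, 9].
  Check: interpolating c through the α_i gives m(x) = 7 + 6·x (degree < 2) with m(α_i) = c_i for every i, so c is indeed a codeword.


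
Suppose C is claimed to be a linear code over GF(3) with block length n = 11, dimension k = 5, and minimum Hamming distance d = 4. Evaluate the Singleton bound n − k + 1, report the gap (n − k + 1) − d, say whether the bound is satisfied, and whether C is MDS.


Singleton RHS = n − k + 1 = 7, slack = 3, bound satisfied, not MDS.

Singleton bound: d ≤ n − k + 1.
Here n = 11, k = 5, so n − k + 1 = 7.
Given d = 4, check d ≤ 7: YES.
Slack = (n − k + 1) − d = 3.
The code is NOT MDS (slack = 3 > 0).
Description: the claimed parameters are [11, 5, 4]_3; such a code would be non-MDS.


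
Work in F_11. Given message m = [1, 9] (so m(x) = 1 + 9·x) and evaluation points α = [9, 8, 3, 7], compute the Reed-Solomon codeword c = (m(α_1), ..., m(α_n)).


c = [5, 7, 6, 9]

Message polynomial: m(x) = 1 + 9·x (mod 11).
For each evaluation point α_i, compute m(α_i) mod 11:
  α_1 = 9: Horner steps 9 → 5, so m(9) = 5.
  α_2 = 8: Horner steps 9 → 7, so m(8) = 7.
  α_3 = 3: Horner steps 9 → 6, so m(3) = 6.
  α_4 = 7: Horner steps 9 → 9, so m(7) = 9.
Codeword c = [5, 7, 6, 9] ∈ F_11^4.


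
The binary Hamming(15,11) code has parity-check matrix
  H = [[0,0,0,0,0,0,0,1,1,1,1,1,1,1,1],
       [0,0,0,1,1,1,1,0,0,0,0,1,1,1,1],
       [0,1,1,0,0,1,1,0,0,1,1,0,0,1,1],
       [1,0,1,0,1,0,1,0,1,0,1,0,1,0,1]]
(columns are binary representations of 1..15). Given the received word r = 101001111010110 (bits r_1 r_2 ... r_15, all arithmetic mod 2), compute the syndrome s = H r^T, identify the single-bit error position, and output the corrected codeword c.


s = (1, 0, 1, 0)^T, error position = 10, corrected codeword c = 101001111110110

Compute s = H r^T mod 2 one row at a time:
  s_1 = 1 + 1 + 0 + 1 + 0 + 1 + 1 + 0 = 5 ≡ 1 (mod 2).
  s_2 = 0 + 0 + 1 + 1 + 0 + 1 + 1 + 0 = 4 ≡ 0 (mod 2).
  s_3 = 0 + 1 + 1 + 1 + 0 + 1 + 1 + 0 = 5 ≡ 1 (mod 2).
  s_4 = 1 + 1 + 0 + 1 + 1 + 1 + 1 + 0 = 6 ≡ 0 (mod 2).
s = (1, 0, 1, 0)^T — this equals column 10 of H (binary 1010), so error is at position 10.
Correct: flip bit 10 of r = 101001111010110 to get c = 101001111110110.


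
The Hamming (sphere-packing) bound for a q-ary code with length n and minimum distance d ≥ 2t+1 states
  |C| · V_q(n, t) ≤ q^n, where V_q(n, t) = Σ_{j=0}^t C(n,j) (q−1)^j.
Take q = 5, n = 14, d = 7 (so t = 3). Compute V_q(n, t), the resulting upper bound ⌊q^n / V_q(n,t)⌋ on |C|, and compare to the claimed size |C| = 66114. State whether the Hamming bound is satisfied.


V_q(n, t) = 24809, q^n = 6103515625, Hamming bound = 246020, |C| = 66114 ≤ bound (satisfied).

Step 1: Compute V_q(n, t) = Σ_{j=0}^3 C(n, j) (q−1)^j.
  j = 0: C(14,0)·(4)^0 = 1·1 = 1.
  j = 1: C(14,1)·(4)^1 = 14·4 = 56.
  j = 2: C(14,2)·(4)^2 = 91·16 = 1456.
  j = 3: C(14,3)·(4)^3 = 364·64 = 23296.
  V_q(n, t) = 1 + 56 + 1456 + 23296 = 24809.
Step 2: q^n = 5^14 = 6103515625.
Step 3: Hamming bound ⌊q^n / V_q(n,t)⌋ = ⌊6103515625/24809⌋ = 246020.
Step 4: Compare |C| = 66114 to 246020: satisfied.
The claimed |C| lies below the Hamming bound.


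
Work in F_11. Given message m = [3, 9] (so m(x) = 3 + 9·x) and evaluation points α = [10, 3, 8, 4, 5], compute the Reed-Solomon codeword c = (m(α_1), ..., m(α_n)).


c = [5, 8, 9, 6, 4]

Message polynomial: m(x) = 3 + 9·x (mod 11).
For each evaluation point α_i, compute m(α_i) mod 11:
  α_1 = 10: Horner steps 9 → 5, so m(10) = 5.
  α_2 = 3: Horner steps 9 → 8, so m(3) = 8.
  α_3 = 8: Horner steps 9 → 9, so m(8) = 9.
  α_4 = 4: Horner steps 9 → 6, so m(4) = 6.
  α_5 = 5: Horner steps 9 → 4, so m(5) = 4.
Codeword c = [5, 8, 9, 6, 4] ∈ F_11^5.


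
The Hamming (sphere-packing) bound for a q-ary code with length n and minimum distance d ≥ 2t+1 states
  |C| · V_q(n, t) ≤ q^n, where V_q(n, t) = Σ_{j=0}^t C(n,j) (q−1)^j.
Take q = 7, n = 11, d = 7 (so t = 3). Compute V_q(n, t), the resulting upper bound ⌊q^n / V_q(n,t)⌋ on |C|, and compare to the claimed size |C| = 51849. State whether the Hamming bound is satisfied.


V_q(n, t) = 37687, q^n = 1977326743, Hamming bound = 52467, |C| = 51849 ≤ bound (satisfied).

Step 1: Compute V_q(n, t) = Σ_{j=0}^3 C(n, j) (q−1)^j.
  j = 0: C(11,0)·(6)^0 = 1·1 = 1.
  j = 1: C(11,1)·(6)^1 = 11·6 = 66.
  j = 2: C(11,2)·(6)^2 = 55·36 = 1980.
  j = 3: C(11,3)·(6)^3 = 165·216 = 35640.
  V_q(n, t) = 1 + 66 + 1980 + 35640 = 37687.
Step 2: q^n = 7^11 = 1977326743.
Step 3: Hamming bound ⌊q^n / V_q(n,t)⌋ = ⌊1977326743/37687⌋ = 52467.
Step 4: Compare |C| = 51849 to 52467: satisfied.
The claimed |C| lies below the Hamming bound.


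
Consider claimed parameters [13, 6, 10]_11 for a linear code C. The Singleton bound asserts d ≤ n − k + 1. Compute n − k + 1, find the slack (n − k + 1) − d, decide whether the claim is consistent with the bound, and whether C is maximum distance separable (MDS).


Singleton RHS = n − k + 1 = 8, slack = -2, bound violated (no such code; not MDS).

Singleton bound: d ≤ n − k + 1.
Here n = 13, k = 6, so n − k + 1 = 8.
Given d = 10, check d ≤ 8: NO.
Slack = (n − k + 1) − d = -2.
The slack is negative: d = 10 exceeds n − k + 1 = 8 by 2, so the Singleton bound is violated and no linear [13, 6, 10]_11 code can exist. In particular it is not MDS (MDS requires d = n − k + 1 exactly).
Description: the claimed parameters are [13, 6, 10]_11; such a code would be impossible (violates the Singleton bound).


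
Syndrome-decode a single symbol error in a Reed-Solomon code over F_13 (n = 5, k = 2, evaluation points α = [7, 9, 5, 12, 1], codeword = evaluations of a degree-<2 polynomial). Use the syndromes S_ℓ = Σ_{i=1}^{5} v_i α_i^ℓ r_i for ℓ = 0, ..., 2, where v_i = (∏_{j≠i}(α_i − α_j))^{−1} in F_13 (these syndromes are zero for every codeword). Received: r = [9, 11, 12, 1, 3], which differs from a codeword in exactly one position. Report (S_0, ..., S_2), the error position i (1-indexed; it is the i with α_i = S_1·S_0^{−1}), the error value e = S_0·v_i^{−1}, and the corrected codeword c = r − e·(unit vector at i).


S = (7, 9, 6), error at position 3, error magnitude e = 5, c = [9, 11, 7, 1, 3].

Step 1: column multipliers v_i = (∏_{j≠i}(α_i − α_j))^{−1} mod 13.
  i = 1 (α = 7): (7−9)(7−5)(7−12)(7−1) = (−2)·2·(−5)·6 = 120 ≡ 3, so v_1 = 3^{−1} = 9 (mod 13).
  i = 2 (α = 9): (9−7)(9−5)(9−12)(9−1) = 2·4·(−3)·8 = −192 ≡ 3, so v_2 = 3^{−1} = 9 (mod 13).
  i = 3 (α = 5): (5−7)(5−9)(5−12)(5−1) = (−2)·(−4)·(−7)·4 = −224 ≡ 10, so v_3 = 10^{−1} = 4 (mod 13).
  i = 4 (α = 12): (12−7)(12−9)(12−5)(12−1) = 5·3·7·11 = 1155 ≡ 11, so v_4 = 11^{−1} = 6 (mod 13).
  i = 5 (α = 1): (1−7)(1−9)(1−5)(1−12) = (−6)·(−8)·(−4)·(−11) = 2112 ≡ 6, so v_5 = 6^{−1} = 11 (mod 13).
  v = [9, 9, 4, 6, 11].
Step 2: syndromes of r = [9, 11, 12, 1, 3] (all sums mod 13).
  S_0 = Σ v_i r_i = 9·9 + 9·11 + 4·12 + 6·1 + 11·3 = 267 ≡ 7.
  S_1 = Σ v_i α_i r_i = 9·7·9 + 9·9·11 + 4·5·12 + 6·12·1 + 11·1·3 = 1803 ≡ 9.
  α_i^2 mod 13 = [10, 3, 12, 1, 1].
  S_2 = Σ v_i α_i^2 r_i = 9·10·9 + 9·3·11 + 4·12·12 + 6·1·1 + 11·1·3 = 1722 ≡ 6.
  S = (7, 9, 6) ≠ 0, so r is not a codeword (an error is present).
Step 3: locate the error. For a single error e at position i, S_ℓ = v_i·e·α_i^ℓ, so α_err = S_1/S_0.
  S_0^{−1} = 7^{−1} = 2 (mod 13), so α_err = 9·2 = 18 ≡ 5 = α_3. Error position i = 3.
  Consistency check: S_2/S_1 = 6·3 = 18 ≡ 5 = α_err ✓ (single-error assumption holds).
Step 4: error magnitude e = S_0/v_3 = S_0·∏_{j≠3}(α_3 − α_j) = 7·10 = 70 ≡ 5 (mod 13).
Step 5: correct position 3: c_3 = r_3 − e = 12 − 5 ≡ 7 (mod 13). Hence c = [9, 11, 7, 1, 3].
  Check: interpolating c through the α_i gives m(x) = 2 + 1·x (degree < 2) with m(α_i) = c_i for every i, so c is indeed a codeword.


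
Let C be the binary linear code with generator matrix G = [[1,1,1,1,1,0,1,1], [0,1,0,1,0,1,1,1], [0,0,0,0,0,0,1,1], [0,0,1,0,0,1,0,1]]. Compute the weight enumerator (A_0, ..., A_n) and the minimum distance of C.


Weight distribution: A_0 = 1, A_2 = 1, A_3 = 5, A_4 = 3, A_5 = 2, A_6 = 3, A_7 = 1. Minimum distance d = 2.

Enumerate all 2^4 = 16 messages m ∈ F_2^4.
For each, compute codeword c = mG in F_2^8, then tally its weight.
  m = 0000 → c = 00000000, weight = 0.
  m = 1000 → c = 11111011, weight = 7.
  m = 0100 → c = 01010111, weight = 5.
  m = 1100 → c = 10101100, weight = 4.
  m = 0010 → c = 00000011, weight = 2.
  m = 1010 → c = 11111000, weight = 5.
  m = 0110 → c = 01010100, weight = 3.
  m = 1110 → c = 10101111, weight = 6.
  m = 0001 → c = 00100101, weight = 3.
  m = 1001 → c = 11011110, weight = 6.
  m = 0101 → c = 01110010, weight = 4.
  m = 1101 → c = 10001001, weight = 3.
  m = 0011 → c = 00100110, weight = 3.
  m = 1011 → c = 11011101, weight = 6.
  m = 0111 → c = 01110001, weight = 4.
  m = 1111 → c = 10001010, weight = 3.
Tally weights:
  weight 0: 1 codewords.
  weight 2: 1 codewords.
  weight 3: 5 codewords.
  weight 4: 3 codewords.
  weight 5: 2 codewords.
  weight 6: 3 codewords.
  weight 7: 1 codewords.
Minimum distance d = smallest w > 0 with A_w > 0 = 2.
Sanity: Σ A_w = 16 = 2^4 = 16 ✓.


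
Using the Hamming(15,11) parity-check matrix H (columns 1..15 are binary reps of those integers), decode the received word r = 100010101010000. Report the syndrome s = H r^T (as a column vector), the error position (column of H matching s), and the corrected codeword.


s = (0, 0, 0, 1)^T, error position = 1, corrected codeword c = 000010101010000

Compute s = H r^T mod 2 one row at a time:
  s_1 = 0 + 1 + 0 + 1 + 0 + 0 + 0 + 0 = 2 ≡ 0 (mod 2).
  s_2 = 0 + 1 + 0 + 1 + 0 + 0 + 0 + 0 = 2 ≡ 0 (mod 2).
  s_3 = 0 + 0 + 0 + 1 + 0 + 1 + 0 + 0 = 2 ≡ 0 (mod 2).
  s_4 = 1 + 0 + 1 + 1 + 1 + 1 + 0 + 0 = 5 ≡ 1 (mod 2).
s = (0, 0, 0, 1)^T — this equals column 1 of H (binary 0001), so error is at position 1.
Correct: flip bit 1 of r = 100010101010000 to get c = 000010101010000.


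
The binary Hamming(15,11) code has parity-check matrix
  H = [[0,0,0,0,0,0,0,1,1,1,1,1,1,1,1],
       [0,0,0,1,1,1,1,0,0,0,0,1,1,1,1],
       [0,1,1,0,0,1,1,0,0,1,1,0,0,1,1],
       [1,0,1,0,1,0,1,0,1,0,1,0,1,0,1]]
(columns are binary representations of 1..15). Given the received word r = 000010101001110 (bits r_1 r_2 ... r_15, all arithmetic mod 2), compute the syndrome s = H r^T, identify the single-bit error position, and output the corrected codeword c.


s = (0, 1, 0, 0)^T, error position = 4, corrected codeword c = 000110101001110

Compute s = H r^T mod 2 one row at a time:
  s_1 = 0 + 1 + 0 + 0 + 1 + 1 + 1 + 0 = 4 ≡ 0 (mod 2).
  s_2 = 0 + 1 + 0 + 1 + 1 + 1 + 1 + 0 = 5 ≡ 1 (mod 2).
  s_3 = 0 + 0 + 0 + 1 + 0 + 0 + 1 + 0 = 2 ≡ 0 (mod 2).
  s_4 = 0 + 0 + 1 + 1 + 1 + 0 + 1 + 0 = 4 ≡ 0 (mod 2).
s = (0, 1, 0, 0)^T — this equals column 4 of H (binary 0100), so error is at position 4.
Correct: flip bit 4 of r = 000010101001110 to get c = 000110101001110.


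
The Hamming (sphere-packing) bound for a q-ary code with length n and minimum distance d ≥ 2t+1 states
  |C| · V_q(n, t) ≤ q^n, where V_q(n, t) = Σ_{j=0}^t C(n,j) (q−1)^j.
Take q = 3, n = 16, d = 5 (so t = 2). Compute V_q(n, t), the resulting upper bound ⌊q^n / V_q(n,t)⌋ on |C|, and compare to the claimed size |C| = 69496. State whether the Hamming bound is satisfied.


V_q(n, t) = 513, q^n = 43046721, Hamming bound = 83911, |C| = 69496 ≤ bound (satisfied).

Step 1: Compute V_q(n, t) = Σ_{j=0}^2 C(n, j) (q−1)^j.
  j = 0: C(16,0)·(2)^0 = 1·1 = 1.
  j = 1: C(16,1)·(2)^1 = 16·2 = 32.
  j = 2: C(16,2)·(2)^2 = 120·4 = 480.
  V_q(n, t) = 1 + 32 + 480 = 513.
Step 2: q^n = 3^16 = 43046721.
Step 3: Hamming bound ⌊q^n / V_q(n,t)⌋ = ⌊43046721/513⌋ = 83911.
Step 4: Compare |C| = 69496 to 83911: satisfied.
The claimed |C| lies below the Hamming bound.


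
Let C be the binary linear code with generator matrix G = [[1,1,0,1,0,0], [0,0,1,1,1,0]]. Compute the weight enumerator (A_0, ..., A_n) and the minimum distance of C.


Weight distribution: A_0 = 1, A_3 = 2, A_4 = 1. Minimum distance d = 3.

Enumerate all 2^2 = 4 messages m ∈ F_2^2.
For each, compute codeword c = mG in F_2^6, then tally its weight.
  m = 00 → c = 000000, weight = 0.
  m = 10 → c = 110100, weight = 3.
  m = 01 → c = 001110, weight = 3.
  m = 11 → c = 111010, weight = 4.
Tally weights:
  weight 0: 1 codewords.
  weight 3: 2 codewords.
  weight 4: 1 codewords.
Minimum distance d = smallest w > 0 with A_w > 0 = 3.
Sanity: Σ A_w = 4 = 2^2 = 4 ✓.


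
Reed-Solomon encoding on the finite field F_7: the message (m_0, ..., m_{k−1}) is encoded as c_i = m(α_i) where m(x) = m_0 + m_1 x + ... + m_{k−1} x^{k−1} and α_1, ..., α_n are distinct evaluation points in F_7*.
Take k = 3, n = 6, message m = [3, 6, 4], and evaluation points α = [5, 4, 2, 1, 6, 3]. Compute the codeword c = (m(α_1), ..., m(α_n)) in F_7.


c = [0, 0, 3, 6, 1, 1]

Message polynomial: m(x) = 3 + 6·x + 4·x^2 (mod 7).
For each evaluation point α_i, compute m(α_i) mod 7:
  α_1 = 5: Horner steps 4 → 5 → 0, so m(5) = 0.
  α_2 = 4: Horner steps 4 → 1 → 0, so m(4) = 0.
  α_3 = 2: Horner steps 4 → 0 → 3, so m(2) = 3.
  α_4 = 1: Horner steps 4 → 3 → 6, so m(1) = 6.
  α_5 = 6: Horner steps 4 → 2 → 1, so m(6) = 1.
  α_6 = 3: Horner steps 4 → 4 → 1, so m(3) = 1.
Codeword c = [0, 0, 3, 6, 1, 1] ∈ F_7^6.


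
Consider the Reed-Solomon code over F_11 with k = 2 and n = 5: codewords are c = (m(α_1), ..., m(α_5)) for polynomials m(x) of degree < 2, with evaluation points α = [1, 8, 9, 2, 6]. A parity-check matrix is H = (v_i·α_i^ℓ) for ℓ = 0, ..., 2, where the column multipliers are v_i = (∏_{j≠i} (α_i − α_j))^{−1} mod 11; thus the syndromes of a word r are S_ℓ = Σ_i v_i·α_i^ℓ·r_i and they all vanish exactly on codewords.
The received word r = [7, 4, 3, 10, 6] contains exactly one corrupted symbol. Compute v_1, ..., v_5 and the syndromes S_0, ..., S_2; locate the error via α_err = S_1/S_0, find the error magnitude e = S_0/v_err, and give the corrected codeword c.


S = (8, 8, 8), error at position 1, error magnitude e = 7, c = [0, 4, 3, 10, 6].

Step 1: column multipliers v_i = (∏_{j≠i}(α_i − α_j))^{−1} mod 11.
  i = 1 (α = 1): (1−8)(1−9)(1−2)(1−6) = (−7)·(−8)·(−1)·(−5) = 280 ≡ 5, so v_1 = 5^{−1} = 9 (mod 11).
  i = 2 (α = 8): (8−1)(8−9)(8−2)(8−6) = 7·(−1)·6·2 = −84 ≡ 4, so v_2 = 4^{−1} = 3 (mod 11).
  i = 3 (α = 9): (9−1)(9−8)(9−2)(9−6) = 8·1·7·3 = 168 ≡ 3, so v_3 = 3^{−1} = 4 (mod 11).
  i = 4 (α = 2): (2−1)(2−8)(2−9)(2−6) = 1·(−6)·(−7)·(−4) = −168 ≡ 8, so v_4 = 8^{−1} = 7 (mod 11).
  i = 5 (α = 6): (6−1)(6−8)(6−9)(6−2) = 5·(−2)·(−3)·4 = 120 ≡ 10, so v_5 = 10^{−1} = 10 (mod 11).
  v = [9, 3, 4, 7, 10].
Step 2: syndromes of r = [7, 4, 3, 10, 6] (all sums mod 11).
  S_0 = Σ v_i r_i = 9·7 + 3·4 + 4·3 + 7·10 + 10·6 = 217 ≡ 8.
  S_1 = Σ v_i α_i r_i = 9·1·7 + 3·8·4 + 4·9·3 + 7·2·10 + 10·6·6 = 767 ≡ 8.
  α_i^2 mod 11 = [1, 9, 4, 4, 3].
  S_2 = Σ v_i α_i^2 r_i = 9·1·7 + 3·9·4 + 4·4·3 + 7·4·10 + 10·3·6 = 679 ≡ 8.
  S = (8, 8, 8) ≠ 0, so r is not a codeword (an error is present).
Step 3: locate the error. For a single error e at position i, S_ℓ = v_i·e·α_i^ℓ, so α_err = S_1/S_0.
  S_0^{−1} = 8^{−1} = 7 (mod 11), so α_err = 8·7 = 56 ≡ 1 = α_1. Error position i = 1.
  Consistency check: S_2/S_1 = 8·7 = 56 ≡ 1 = α_err ✓ (single-error assumption holds).
Step 4: error magnitude e = S_0/v_1 = S_0·∏_{j≠1}(α_1 − α_j) = 8·5 = 40 ≡ 7 (mod 11).
Step 5: correct position 1: c_1 = r_1 − e = 7 − 7 ≡ 0 (mod 11). Hence c = [0, 4, 3, 10, 6].
  Check: interpolating c through the α_i gives m(x) = 1 + 10·x (degree < 2) with m(α_i) = c_i for every i, so c is indeed a codeword.


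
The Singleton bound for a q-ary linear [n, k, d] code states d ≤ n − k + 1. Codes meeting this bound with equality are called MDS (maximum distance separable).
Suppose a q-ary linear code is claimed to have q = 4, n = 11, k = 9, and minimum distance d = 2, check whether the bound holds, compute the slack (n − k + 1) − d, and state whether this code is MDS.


Singleton RHS = n − k + 1 = 3, slack = 1, bound satisfied, not MDS.

Singleton bound: d ≤ n − k + 1.
Here n = 11, k = 9, so n − k + 1 = 3.
Given d = 2, check d ≤ 3: YES.
Slack = (n − k + 1) − d = 1.
The code is NOT MDS (slack = 1 > 0).
Description: the claimed parameters are [11, 9, 2]_4; such a code would be non-MDS.
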